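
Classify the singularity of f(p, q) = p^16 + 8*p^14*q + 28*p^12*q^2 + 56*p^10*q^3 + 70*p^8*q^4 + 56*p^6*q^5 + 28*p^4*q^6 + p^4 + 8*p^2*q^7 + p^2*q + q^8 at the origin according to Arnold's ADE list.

The Hessian of f at 0 is [[0, 0], [0, 0]] with rank 0, so corank 2. A Groebner basis of the Jacobian ideal J(f) in C{p,q} is {p^2/8 + q^7, p^3, p*q}; counting standard monomials gives mu = 9. Corank 2; j^3 = p^2*q has shape L^2 M (L != M), so D-series; mu = 9 gives D_9.

D_{9}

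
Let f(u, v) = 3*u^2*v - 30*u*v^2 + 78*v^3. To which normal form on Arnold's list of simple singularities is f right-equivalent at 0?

The Hessian of f at 0 is [[0, 0], [0, 0]] with rank 0, so corank 2. A Groebner basis of the Jacobian ideal J(f) in C{u,v} is {v^3, u^2 - 22*v^2, u*v - 5*v^2}; counting standard monomials gives mu = 4. Corank 2; j^3 = 3*v*(u^2 - 10*u*v + 26*v^2) splits into three distinct lines over C (the quadratic factor has nonzero discriminant), so D_4.

D_{4}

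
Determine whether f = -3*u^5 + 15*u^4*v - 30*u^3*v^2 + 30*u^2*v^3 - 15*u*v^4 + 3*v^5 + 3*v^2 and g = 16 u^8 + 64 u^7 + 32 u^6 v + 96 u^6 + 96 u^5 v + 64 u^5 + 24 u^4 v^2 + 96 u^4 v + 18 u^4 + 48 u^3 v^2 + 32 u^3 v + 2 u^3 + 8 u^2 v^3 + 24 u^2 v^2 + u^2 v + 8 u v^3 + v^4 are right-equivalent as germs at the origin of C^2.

No.

The Hessian of f at 0 has rank 1. Corank 1: A-series; mu = 4 gives A_4. The Hessian of g at 0 has rank 0. Corank 2; j^3 = u^2*(2*u + v) has shape L^2 M (L != M), so D-series; mu = 5 gives D_5. f is A_4 but g is D_5, hence not right-equivalent.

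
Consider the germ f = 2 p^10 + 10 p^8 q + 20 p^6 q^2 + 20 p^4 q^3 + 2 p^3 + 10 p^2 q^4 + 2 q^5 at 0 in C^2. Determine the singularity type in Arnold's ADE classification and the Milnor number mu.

Type E_8, Milnor number mu = 8.

The Hessian of f at 0 has rank 0. Corank 2; j^3 = 2*p^3 is a perfect cube, so E-series; the 5-jet and mu = 8 give E_8.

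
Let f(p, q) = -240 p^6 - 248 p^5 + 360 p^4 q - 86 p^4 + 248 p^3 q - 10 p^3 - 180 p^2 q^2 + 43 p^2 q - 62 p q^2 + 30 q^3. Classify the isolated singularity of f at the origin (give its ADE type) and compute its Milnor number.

The Hessian of f at 0 is [[0, 0], [0, 0]] with rank 0, so corank 2. A Groebner basis of the Jacobian ideal J(f) in C{p,q} is {q^3, p^2 - 26*q^2/11, p*q - 17*q^2/11}; counting standard monomials gives mu = 4. Corank 2; j^3 = -(2*p - 3*q)*(5*p^2 - 14*p*q + 10*q^2) splits into three distinct lines over C (the quadratic factor has nonzero discriminant), so D_4.

Type D_{4}, Milnor number mu = 4.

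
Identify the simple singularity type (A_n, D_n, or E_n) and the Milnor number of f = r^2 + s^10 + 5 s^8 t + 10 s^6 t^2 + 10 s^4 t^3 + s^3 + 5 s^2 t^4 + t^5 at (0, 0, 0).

Type E_{8}, Milnor number mu = 8.

The Hessian of f at 0 has rank 1. Corank 2; j^3 = s^3 is a perfect cube, so E-series; the 5-jet and mu = 8 give E_8.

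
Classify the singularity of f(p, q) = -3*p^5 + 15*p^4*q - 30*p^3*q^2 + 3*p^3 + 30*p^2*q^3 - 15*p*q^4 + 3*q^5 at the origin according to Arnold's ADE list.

E_8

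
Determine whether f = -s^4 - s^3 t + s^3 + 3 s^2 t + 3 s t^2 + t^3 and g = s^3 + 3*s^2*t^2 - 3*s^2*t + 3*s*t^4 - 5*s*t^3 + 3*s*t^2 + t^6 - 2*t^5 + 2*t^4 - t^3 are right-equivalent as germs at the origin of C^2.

The Hessian of f at 0 has rank 0. Corank 2; j^3 = (s + t)^3 is a perfect cube, so E-series; the 4-jet and mu = 7 give E_7. The Hessian of g at 0 has rank 0. Corank 2; j^3 = (s - t)^3 is a perfect cube, so E-series; the 4-jet and mu = 7 give E_7. Both have type E_7, hence right-equivalent.

Yes.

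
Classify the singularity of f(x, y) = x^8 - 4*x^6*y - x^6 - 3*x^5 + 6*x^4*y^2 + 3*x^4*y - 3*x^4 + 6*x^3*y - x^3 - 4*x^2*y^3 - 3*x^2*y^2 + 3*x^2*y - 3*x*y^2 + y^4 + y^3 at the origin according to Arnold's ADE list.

E_6

The Hessian of f at 0 has rank 0. Corank 2; j^3 = -(x - y)^3 is a perfect cube, so E-series; the 4-jet and mu = 6 give E_6.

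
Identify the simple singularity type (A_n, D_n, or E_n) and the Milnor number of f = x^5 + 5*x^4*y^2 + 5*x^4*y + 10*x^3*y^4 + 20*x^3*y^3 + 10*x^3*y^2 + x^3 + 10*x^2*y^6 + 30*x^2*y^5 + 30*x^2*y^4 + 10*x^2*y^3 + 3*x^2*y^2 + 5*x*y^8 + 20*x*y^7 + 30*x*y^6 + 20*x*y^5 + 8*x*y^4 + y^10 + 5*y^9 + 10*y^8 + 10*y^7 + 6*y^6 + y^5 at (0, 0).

Type E_8, Milnor number mu = 8.

The Hessian of f at 0 has rank 0. Corank 2; j^3 = x^3 is a perfect cube, so E-series; the 5-jet and mu = 8 give E_8.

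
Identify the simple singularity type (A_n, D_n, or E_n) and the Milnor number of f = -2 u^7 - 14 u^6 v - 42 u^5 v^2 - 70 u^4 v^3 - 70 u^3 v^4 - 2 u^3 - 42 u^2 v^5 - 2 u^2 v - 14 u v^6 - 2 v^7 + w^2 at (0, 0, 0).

Type D8, Milnor number mu = 8.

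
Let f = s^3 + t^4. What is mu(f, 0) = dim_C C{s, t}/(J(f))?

6

The Hessian of f at 0 has rank 0. Corank 2; j^3 = s^3 is a perfect cube, so E-series; the 4-jet and mu = 6 give E_6.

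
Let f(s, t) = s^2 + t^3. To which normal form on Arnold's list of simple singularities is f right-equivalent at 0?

A2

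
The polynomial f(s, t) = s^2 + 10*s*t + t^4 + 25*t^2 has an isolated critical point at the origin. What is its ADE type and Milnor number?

The Hessian of f at 0 is [[2, 10], [10, 50]] with rank 1, so corank 1. A Groebner basis of the Jacobian ideal J(f) in C{s,t} is {t^3, s + 5*t}; counting standard monomials gives mu = 3. Corank 1: A-series; mu = 3 gives A_3.

Type A_3, Milnor number mu = 3.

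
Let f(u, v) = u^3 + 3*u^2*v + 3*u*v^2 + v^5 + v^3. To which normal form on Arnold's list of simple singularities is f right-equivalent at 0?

E_8

The Hessian of f at 0 has rank 0. Corank 2; j^3 = (u + v)^3 is a perfect cube, so E-series; the 5-jet and mu = 8 give E_8.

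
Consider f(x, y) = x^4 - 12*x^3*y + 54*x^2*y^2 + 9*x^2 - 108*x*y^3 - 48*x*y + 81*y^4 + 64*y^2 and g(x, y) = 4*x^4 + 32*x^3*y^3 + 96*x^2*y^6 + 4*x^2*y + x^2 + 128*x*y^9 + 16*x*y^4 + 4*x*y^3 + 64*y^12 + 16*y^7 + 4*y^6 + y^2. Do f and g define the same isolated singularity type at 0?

No.

The Hessian of f at 0 has rank 1. Corank 1: A-series; mu = 3 gives A_3. The Hessian of g at 0 has rank 2. Corank 0: nondegenerate Morse point, so A_1. f is A_3 but g is A_1, hence not right-equivalent.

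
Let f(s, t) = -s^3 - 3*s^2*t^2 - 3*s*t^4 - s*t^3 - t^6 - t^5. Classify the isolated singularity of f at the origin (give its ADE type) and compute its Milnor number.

Type E_7, Milnor number mu = 7.

The Hessian of f at 0 has rank 0. Corank 2; j^3 = -s^3 is a perfect cube, so E-series; the 4-jet and mu = 7 give E_7.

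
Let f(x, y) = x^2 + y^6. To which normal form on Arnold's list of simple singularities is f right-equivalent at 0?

A_{5}

The Hessian of f at 0 is [[2, 0], [0, 0]] with rank 1, so corank 1. A Groebner basis of the Jacobian ideal J(f) in C{x,y} is {y^5, x}; counting standard monomials gives mu = 5. Corank 1: A-series; mu = 5 gives A_5.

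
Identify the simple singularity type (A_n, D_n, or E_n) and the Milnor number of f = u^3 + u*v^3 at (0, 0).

The Hessian of f at 0 has rank 0. Corank 2; j^3 = u^3 is a perfect cube, so E-series; the 4-jet and mu = 7 give E_7.

Type E_{7}, Milnor number mu = 7.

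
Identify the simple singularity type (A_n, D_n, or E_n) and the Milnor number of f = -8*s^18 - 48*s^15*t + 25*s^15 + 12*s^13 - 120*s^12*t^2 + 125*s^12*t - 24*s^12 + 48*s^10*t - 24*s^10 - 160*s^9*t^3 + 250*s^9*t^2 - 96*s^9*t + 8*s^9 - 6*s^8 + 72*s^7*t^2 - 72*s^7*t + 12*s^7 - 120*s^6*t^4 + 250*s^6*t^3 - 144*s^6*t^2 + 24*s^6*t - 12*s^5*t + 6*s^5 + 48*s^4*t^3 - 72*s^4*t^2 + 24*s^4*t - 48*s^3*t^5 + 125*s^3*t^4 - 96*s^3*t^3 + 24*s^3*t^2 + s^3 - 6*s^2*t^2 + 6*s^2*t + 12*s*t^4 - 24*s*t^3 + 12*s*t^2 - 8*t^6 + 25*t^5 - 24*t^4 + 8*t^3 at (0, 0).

Type E_8, Milnor number mu = 8.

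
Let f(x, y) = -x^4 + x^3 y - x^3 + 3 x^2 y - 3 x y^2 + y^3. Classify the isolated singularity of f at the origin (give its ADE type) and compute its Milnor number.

Type E_{7}, Milnor number mu = 7.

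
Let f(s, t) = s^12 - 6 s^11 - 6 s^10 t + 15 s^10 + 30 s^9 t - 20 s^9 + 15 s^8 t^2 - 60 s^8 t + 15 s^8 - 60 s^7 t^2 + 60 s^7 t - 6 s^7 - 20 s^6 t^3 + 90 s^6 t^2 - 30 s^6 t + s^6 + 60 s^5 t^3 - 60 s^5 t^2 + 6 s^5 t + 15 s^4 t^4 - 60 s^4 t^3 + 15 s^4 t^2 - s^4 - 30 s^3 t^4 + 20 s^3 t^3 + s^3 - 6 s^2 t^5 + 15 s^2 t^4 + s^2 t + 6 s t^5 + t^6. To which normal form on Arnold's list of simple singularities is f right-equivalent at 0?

D7

The Hessian of f at 0 has rank 0. Corank 2; j^3 = s^2*(s + t) has shape L^2 M (L != M), so D-series; mu = 7 gives D_7.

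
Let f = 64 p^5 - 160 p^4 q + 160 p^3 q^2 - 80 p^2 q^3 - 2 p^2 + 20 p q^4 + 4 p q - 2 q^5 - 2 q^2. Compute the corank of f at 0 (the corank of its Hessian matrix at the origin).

1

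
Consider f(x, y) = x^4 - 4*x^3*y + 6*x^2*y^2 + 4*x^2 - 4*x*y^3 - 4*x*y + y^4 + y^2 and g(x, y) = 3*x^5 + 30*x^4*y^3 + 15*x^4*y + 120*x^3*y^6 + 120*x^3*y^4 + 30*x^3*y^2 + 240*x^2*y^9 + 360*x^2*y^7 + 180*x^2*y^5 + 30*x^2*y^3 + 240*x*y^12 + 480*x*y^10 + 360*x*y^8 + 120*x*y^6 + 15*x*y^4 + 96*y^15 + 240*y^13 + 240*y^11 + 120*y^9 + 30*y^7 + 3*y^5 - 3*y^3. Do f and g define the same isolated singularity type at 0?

No.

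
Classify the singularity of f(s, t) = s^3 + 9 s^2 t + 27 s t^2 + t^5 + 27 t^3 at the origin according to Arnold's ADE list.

The Hessian of f at 0 is [[0, 0], [0, 0]] with rank 0, so corank 2. A Groebner basis of the Jacobian ideal J(f) in C{s,t} is {t^4, s^2 + 6*s*t + 9*t^2}; counting standard monomials gives mu = 8. Corank 2; j^3 = (s + 3*t)^3 is a perfect cube, so E-series; the 5-jet and mu = 8 give E_8.

E_8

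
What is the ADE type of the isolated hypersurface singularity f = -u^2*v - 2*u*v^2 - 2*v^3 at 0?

D_4

The Hessian of f at 0 is [[0, 0], [0, 0]] with rank 0, so corank 2. A Groebner basis of the Jacobian ideal J(f) in C{u,v} is {v^3, u^2 + 2*v^2, u*v + v^2}; counting standard monomials gives mu = 4. Corank 2; j^3 = -v*(u^2 + 2*u*v + 2*v^2) splits into three distinct lines over C (the quadratic factor has nonzero discriminant), so D_4.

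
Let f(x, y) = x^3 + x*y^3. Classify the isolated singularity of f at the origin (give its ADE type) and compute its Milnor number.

The Hessian of f at 0 has rank 0. Corank 2; j^3 = x^3 is a perfect cube, so E-series; the 4-jet and mu = 7 give E_7.

Type E_7, Milnor number mu = 7.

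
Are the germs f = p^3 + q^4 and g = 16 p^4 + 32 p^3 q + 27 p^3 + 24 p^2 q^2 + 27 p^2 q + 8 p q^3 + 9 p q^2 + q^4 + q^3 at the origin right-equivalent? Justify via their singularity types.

Yes.

The Hessian of f at 0 has rank 0. Corank 2; j^3 = p^3 is a perfect cube, so E-series; the 4-jet and mu = 6 give E_6. The Hessian of g at 0 has rank 0. Corank 2; j^3 = (3*p + q)^3 is a perfect cube, so E-series; the 4-jet and mu = 6 give E_6. Both have type E_6, hence right-equivalent.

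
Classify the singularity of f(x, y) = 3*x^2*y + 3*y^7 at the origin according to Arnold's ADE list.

D_{8}

The Hessian of f at 0 has rank 0. Corank 2; j^3 = 3*x^2*y has shape L^2 M (L != M), so D-series; mu = 8 gives D_8.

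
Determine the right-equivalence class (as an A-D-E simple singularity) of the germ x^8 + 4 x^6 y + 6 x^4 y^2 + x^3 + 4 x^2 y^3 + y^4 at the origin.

E6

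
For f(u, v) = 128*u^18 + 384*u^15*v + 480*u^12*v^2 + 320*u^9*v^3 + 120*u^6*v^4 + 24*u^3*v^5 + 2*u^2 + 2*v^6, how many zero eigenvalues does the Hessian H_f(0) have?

1

The Hessian at 0 is [[4, 0], [0, 0]] of rank 1; hence corank 1.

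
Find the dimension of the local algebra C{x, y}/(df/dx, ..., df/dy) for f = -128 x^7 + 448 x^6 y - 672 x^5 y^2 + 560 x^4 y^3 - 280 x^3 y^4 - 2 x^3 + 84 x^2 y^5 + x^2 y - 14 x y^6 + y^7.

The Hessian of f at 0 has rank 0. Corank 2; j^3 = -x^2*(2*x - y) has shape L^2 M (L != M), so D-series; mu = 8 gives D_8.

8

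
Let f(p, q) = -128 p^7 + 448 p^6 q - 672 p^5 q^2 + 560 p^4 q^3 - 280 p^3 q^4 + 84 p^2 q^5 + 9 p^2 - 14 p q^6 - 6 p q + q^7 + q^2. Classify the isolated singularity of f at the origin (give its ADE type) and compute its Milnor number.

Type A6, Milnor number mu = 6.

The Hessian of f at 0 is [[18, -6], [-6, 2]] with rank 1, so corank 1. A Groebner basis of the Jacobian ideal J(f) in C{p,q} is {q^6, p - q/3}; counting standard monomials gives mu = 6. Corank 1: A-series; mu = 6 gives A_6.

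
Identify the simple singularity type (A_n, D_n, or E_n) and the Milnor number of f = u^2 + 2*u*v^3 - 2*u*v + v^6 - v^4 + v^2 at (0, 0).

Type A3, Milnor number mu = 3.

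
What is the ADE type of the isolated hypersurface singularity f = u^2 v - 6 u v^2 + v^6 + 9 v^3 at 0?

The Hessian of f at 0 is [[0, 0], [0, 0]] with rank 0, so corank 2. A Groebner basis of the Jacobian ideal J(f) in C{u,v} is {u^2/6 + v^5 - 3*v^2/2, u^3 - 27*v^3, u*v - 3*v^2}; counting standard monomials gives mu = 7. Corank 2; j^3 = v*(u - 3*v)^2 has shape L^2 M (L != M), so D-series; mu = 7 gives D_7.

D_7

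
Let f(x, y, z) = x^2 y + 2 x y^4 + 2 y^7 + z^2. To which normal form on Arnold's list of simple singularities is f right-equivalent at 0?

The Hessian of f at 0 has rank 1. Corank 2; j^3 = x^2*y has shape L^2 M (L != M), so D-series; mu = 8 gives D_8.

D_8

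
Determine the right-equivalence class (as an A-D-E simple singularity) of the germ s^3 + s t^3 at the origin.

E_{7}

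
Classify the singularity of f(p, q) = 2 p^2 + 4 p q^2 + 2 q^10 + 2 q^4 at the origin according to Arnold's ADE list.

The Hessian of f at 0 is [[4, 0], [0, 0]] with rank 1, so corank 1. A Groebner basis of the Jacobian ideal J(f) in C{p,q} is {p^5, p^4*q, p + q^2}; counting standard monomials gives mu = 9. Corank 1: A-series; mu = 9 gives A_9.

A_{9}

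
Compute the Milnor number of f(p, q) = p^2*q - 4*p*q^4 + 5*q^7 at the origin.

8

The Hessian of f at 0 has rank 0. Corank 2; j^3 = p^2*q has shape L^2 M (L != M), so D-series; mu = 8 gives D_8.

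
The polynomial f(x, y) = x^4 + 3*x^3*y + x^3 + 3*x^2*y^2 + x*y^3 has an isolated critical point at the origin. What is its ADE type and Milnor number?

Type E7, Milnor number mu = 7.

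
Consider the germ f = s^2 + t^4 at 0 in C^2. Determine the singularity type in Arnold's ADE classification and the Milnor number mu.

Type A_{3}, Milnor number mu = 3.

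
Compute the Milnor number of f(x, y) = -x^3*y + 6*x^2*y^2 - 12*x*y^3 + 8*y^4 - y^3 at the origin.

7

The Hessian of f at 0 has rank 0. Corank 2; j^3 = -y^3 is a perfect cube, so E-series; the 4-jet and mu = 7 give E_7.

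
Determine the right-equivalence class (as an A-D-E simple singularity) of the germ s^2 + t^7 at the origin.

A_6

The Hessian of f at 0 has rank 1. Corank 1: A-series; mu = 6 gives A_6.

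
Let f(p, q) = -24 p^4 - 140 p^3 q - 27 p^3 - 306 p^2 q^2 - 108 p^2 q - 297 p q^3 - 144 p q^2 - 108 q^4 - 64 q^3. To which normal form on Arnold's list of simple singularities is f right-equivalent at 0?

The Hessian of f at 0 is [[0, 0], [0, 0]] with rank 0, so corank 2. A Groebner basis of the Jacobian ideal J(f) in C{p,q} is {19683*p^2/4 + 13122*p*q + q^4 + 27*q^3/4 + 8748*q^2, p^3 + 459*p^2 + 1224*p*q + 3*q^3 + 816*q^2, p^2*q - 891*p^2/4 - 594*p*q - 25*q^3/12 - 396*q^2, 81*p^2 + p*q^2 + 216*p*q + 13*q^3/9 + 144*q^2}; counting standard monomials gives mu = 7. Corank 2; j^3 = -(3*p + 4*q)^3 is a perfect cube, so E-series; the 4-jet and mu = 7 give E_7.

E7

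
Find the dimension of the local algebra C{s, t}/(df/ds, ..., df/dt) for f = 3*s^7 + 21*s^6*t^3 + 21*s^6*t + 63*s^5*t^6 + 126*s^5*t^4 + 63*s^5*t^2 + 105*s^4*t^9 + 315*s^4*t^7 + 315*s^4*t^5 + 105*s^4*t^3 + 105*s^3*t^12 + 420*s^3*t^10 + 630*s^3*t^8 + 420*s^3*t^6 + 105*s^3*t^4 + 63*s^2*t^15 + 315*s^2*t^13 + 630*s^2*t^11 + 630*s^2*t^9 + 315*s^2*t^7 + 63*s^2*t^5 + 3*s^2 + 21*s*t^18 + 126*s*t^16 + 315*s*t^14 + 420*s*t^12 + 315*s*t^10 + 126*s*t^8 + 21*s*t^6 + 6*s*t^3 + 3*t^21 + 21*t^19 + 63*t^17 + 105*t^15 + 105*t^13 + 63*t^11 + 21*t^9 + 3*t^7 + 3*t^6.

6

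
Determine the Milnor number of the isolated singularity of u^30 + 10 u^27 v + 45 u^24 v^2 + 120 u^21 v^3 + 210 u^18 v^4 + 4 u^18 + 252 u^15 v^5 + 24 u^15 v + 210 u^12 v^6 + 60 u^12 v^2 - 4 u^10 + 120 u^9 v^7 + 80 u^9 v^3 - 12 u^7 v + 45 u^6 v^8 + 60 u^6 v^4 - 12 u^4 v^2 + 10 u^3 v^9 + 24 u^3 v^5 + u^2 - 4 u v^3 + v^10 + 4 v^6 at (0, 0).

9

The Hessian of f at 0 has rank 1. Corank 1: A-series; mu = 9 gives A_9.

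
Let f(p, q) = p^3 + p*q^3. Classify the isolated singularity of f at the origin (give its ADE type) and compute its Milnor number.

Type E_7, Milnor number mu = 7.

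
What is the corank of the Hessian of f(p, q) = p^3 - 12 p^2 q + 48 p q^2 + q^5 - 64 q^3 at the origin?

Hessian at 0 has rank 0.

2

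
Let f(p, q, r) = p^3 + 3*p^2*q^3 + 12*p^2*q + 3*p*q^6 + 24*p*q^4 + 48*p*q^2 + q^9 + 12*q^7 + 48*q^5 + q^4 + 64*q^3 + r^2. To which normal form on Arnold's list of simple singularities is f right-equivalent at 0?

E_{6}

The Hessian of f at 0 has rank 1. Corank 2; j^3 = (p + 4*q)^3 is a perfect cube, so E-series; the 4-jet and mu = 6 give E_6.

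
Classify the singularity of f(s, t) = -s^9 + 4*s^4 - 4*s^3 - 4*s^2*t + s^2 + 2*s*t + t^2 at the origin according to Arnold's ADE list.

The Hessian of f at 0 has rank 1. Corank 1: A-series; mu = 8 gives A_8.

A_{8}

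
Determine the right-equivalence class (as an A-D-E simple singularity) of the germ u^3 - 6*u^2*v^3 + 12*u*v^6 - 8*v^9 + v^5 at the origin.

E8

The Hessian of f at 0 is [[0, 0], [0, 0]] with rank 0, so corank 2. A Groebner basis of the Jacobian ideal J(f) in C{u,v} is {-u^2/4 + u*v^3, v^4, u^3, u^2*v}; counting standard monomials gives mu = 8. Corank 2; j^3 = u^3 is a perfect cube, so E-series; the 5-jet and mu = 8 give E_8.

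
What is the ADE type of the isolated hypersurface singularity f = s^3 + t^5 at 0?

E8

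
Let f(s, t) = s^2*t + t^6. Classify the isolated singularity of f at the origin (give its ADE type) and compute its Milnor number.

Type D7, Milnor number mu = 7.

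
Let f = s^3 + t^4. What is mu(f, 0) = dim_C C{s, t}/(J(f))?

6

The Hessian of f at 0 is [[0, 0], [0, 0]] with rank 0, so corank 2. A Groebner basis of the Jacobian ideal J(f) in C{s,t} is {t^3, s^2}; counting standard monomials gives mu = 6. Corank 2; j^3 = s^3 is a perfect cube, so E-series; the 4-jet and mu = 6 give E_6.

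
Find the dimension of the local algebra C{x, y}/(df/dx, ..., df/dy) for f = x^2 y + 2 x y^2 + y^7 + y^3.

The Hessian of f at 0 is [[0, 0], [0, 0]] with rank 0, so corank 2. A Groebner basis of the Jacobian ideal J(f) in C{x,y} is {x^2/7 + y^6 - y^2/7, x^3 + y^3, x*y + y^2}; counting standard monomials gives mu = 8. Corank 2; j^3 = y*(x + y)^2 has shape L^2 M (L != M), so D-series; mu = 8 gives D_8.

8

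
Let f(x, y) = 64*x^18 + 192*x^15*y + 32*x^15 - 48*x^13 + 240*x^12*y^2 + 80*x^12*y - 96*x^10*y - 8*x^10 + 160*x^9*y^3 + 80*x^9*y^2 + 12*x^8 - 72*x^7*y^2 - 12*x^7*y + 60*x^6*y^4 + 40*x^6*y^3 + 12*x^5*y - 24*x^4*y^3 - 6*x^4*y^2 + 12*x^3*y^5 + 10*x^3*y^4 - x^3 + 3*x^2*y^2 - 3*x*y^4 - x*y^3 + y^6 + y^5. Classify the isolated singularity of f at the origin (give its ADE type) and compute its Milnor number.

Type E_{7}, Milnor number mu = 7.

The Hessian of f at 0 has rank 0. Corank 2; j^3 = -x^3 is a perfect cube, so E-series; the 4-jet and mu = 7 give E_7.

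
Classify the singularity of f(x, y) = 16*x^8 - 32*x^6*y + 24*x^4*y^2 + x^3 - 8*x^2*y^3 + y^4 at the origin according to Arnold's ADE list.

The Hessian of f at 0 is [[0, 0], [0, 0]] with rank 0, so corank 2. A Groebner basis of the Jacobian ideal J(f) in C{x,y} is {y^3, x^2}; counting standard monomials gives mu = 6. Corank 2; j^3 = x^3 is a perfect cube, so E-series; the 4-jet and mu = 6 give E_6.

E6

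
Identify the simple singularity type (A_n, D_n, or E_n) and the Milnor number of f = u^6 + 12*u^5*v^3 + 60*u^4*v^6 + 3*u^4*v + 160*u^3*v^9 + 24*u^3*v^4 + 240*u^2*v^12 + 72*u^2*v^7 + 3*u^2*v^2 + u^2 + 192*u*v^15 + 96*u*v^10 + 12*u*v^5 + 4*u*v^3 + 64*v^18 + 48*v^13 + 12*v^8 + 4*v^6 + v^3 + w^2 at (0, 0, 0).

The Hessian of f at 0 has rank 2. Corank 1: A-series; mu = 2 gives A_2.

Type A_{2}, Milnor number mu = 2.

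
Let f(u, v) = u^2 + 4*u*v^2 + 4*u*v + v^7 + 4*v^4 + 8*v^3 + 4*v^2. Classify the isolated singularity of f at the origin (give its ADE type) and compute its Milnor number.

Type A6, Milnor number mu = 6.

The Hessian of f at 0 is [[2, 4], [4, 8]] with rank 1, so corank 1. A Groebner basis of the Jacobian ideal J(f) in C{u,v} is {u^3 + 6*u^2*v - 6*u^2 - 16*u*v + 4*u + 8*v, u/2 + v^2 + v}; counting standard monomials gives mu = 6. Corank 1: A-series; mu = 6 gives A_6.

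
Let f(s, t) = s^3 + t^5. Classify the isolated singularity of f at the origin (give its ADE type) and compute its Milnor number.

Type E8, Milnor number mu = 8.

The Hessian of f at 0 has rank 0. Corank 2; j^3 = s^3 is a perfect cube, so E-series; the 5-jet and mu = 8 give E_8.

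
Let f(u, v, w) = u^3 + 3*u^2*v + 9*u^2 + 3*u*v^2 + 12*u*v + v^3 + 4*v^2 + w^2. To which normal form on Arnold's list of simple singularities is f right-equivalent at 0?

The Hessian of f at 0 has rank 2. Corank 1: A-series; mu = 2 gives A_2.

A_{2}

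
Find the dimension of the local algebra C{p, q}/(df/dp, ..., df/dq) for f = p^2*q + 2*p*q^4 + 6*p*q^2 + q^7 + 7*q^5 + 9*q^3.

The Hessian of f at 0 is [[0, 0], [0, 0]] with rank 0, so corank 2. A Groebner basis of the Jacobian ideal J(f) in C{p,q} is {p*q + q^4 + 3*q^2, p*q^2 + 3*q^3, p^2 + p*q - 6*q^2}; counting standard monomials gives mu = 6. Corank 2; j^3 = q*(p + 3*q)^2 has shape L^2 M (L != M), so D-series; mu = 6 gives D_6.

6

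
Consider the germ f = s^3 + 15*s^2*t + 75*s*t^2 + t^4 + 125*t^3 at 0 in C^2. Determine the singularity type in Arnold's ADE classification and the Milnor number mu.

Type E_{6}, Milnor number mu = 6.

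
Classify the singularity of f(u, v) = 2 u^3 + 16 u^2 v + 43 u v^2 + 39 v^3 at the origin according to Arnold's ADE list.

The Hessian of f at 0 has rank 0. Corank 2; j^3 = (u + 3*v)*(2*u^2 + 10*u*v + 13*v^2) splits into three distinct lines over C (the quadratic factor has nonzero discriminant), so D_4.

D_{4}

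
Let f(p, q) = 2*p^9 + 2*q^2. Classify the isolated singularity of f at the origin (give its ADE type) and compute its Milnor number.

Type A8, Milnor number mu = 8.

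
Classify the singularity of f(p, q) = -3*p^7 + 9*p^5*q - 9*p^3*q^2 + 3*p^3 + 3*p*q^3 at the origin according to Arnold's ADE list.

E_7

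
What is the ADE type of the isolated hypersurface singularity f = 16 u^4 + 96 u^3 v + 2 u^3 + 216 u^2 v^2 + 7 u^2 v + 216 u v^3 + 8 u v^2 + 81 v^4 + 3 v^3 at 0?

D_{5}

The Hessian of f at 0 is [[0, 0], [0, 0]] with rank 0, so corank 2. A Groebner basis of the Jacobian ideal J(f) in C{u,v} is {u*v^2 + u*v/8 + v^2/8, -u*v/8 + v^3 - v^2/8, u^2 + 5*u*v/2 + 3*v^2/2}; counting standard monomials gives mu = 5. Corank 2; j^3 = (u + v)^2*(2*u + 3*v) has shape L^2 M (L != M), so D-series; mu = 5 gives D_5.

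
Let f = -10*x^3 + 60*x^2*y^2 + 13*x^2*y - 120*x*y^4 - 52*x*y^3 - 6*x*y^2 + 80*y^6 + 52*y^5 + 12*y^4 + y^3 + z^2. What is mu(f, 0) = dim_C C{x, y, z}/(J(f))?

4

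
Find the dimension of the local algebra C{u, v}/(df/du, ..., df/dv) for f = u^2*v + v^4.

5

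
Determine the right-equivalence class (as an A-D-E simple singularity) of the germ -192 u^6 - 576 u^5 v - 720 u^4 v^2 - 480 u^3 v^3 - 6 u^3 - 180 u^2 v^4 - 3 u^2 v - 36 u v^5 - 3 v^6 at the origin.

The Hessian of f at 0 has rank 0. Corank 2; j^3 = -3*u^2*(2*u + v) has shape L^2 M (L != M), so D-series; mu = 7 gives D_7.

D_{7}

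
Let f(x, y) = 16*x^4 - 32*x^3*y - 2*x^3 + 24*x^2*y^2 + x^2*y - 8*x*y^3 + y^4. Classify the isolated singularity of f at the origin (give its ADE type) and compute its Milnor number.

The Hessian of f at 0 has rank 0. Corank 2; j^3 = -x^2*(2*x - y) has shape L^2 M (L != M), so D-series; mu = 5 gives D_5.

Type D_{5}, Milnor number mu = 5.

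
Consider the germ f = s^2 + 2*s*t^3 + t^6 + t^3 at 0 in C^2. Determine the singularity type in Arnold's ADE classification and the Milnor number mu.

Type A_{2}, Milnor number mu = 2.

The Hessian of f at 0 is [[2, 0], [0, 0]] with rank 1, so corank 1. A Groebner basis of the Jacobian ideal J(f) in C{s,t} is {t^2, s}; counting standard monomials gives mu = 2. Corank 1: A-series; mu = 2 gives A_2.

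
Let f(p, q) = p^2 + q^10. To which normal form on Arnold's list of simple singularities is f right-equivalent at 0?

A_9

The Hessian of f at 0 is [[2, 0], [0, 0]] with rank 1, so corank 1. A Groebner basis of the Jacobian ideal J(f) in C{p,q} is {q^9, p}; counting standard monomials gives mu = 9. Corank 1: A-series; mu = 9 gives A_9.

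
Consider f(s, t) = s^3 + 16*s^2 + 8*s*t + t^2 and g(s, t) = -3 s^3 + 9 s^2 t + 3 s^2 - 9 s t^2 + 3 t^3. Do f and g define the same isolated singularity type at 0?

Yes.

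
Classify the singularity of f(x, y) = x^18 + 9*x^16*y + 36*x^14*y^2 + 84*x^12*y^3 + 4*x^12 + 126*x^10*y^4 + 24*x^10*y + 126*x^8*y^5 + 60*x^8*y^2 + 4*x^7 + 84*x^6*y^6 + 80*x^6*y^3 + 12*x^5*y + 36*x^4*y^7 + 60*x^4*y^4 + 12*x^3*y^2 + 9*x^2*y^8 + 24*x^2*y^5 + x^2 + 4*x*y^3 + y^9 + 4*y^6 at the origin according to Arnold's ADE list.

A_{8}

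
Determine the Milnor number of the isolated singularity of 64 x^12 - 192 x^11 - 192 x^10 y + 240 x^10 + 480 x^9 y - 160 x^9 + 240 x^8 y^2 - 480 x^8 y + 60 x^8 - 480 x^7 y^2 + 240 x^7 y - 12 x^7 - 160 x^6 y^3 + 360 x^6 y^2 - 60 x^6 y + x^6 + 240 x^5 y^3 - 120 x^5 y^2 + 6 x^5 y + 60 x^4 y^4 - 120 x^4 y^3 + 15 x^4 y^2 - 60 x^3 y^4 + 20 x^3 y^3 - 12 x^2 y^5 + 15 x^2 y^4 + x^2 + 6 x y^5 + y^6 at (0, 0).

The Hessian of f at 0 has rank 1. Corank 1: A-series; mu = 5 gives A_5.

5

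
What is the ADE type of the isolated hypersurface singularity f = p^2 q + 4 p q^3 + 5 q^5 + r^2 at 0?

The Hessian of f at 0 is [[0, 0, 0], [0, 0, 0], [0, 0, 2]] with rank 1, so corank 2. A Groebner basis of the Jacobian ideal J(f) in C{p,q,r} is {p^3, p^2*q, -2*p^2 + p*q^2, p*q/2 + q^3, r}; counting standard monomials gives mu = 6. Corank 2; j^3 = p^2*q has shape L^2 M (L != M), so D-series; mu = 6 gives D_6.

D_{6}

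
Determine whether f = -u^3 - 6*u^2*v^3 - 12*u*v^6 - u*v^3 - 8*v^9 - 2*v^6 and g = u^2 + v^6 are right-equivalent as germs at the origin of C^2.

No.

The Hessian of f at 0 is [[0, 0], [0, 0]] with rank 0, so corank 2. A Groebner basis of the Jacobian ideal J(f) in C{u,v} is {u^3, u*v^2, 3*u^2 + v^3}; counting standard monomials gives mu = 7. Corank 2; j^3 = -u^3 is a perfect cube, so E-series; the 4-jet and mu = 7 give E_7. The Hessian of g at 0 is [[2, 0], [0, 0]] with rank 1, so corank 1. A Groebner basis of the Jacobian ideal J(g) in C{u,v} is {v^5, u}; counting standard monomials gives mu = 5. Corank 1: A-series; mu = 5 gives A_5. f is E_7 but g is A_5, hence not right-equivalent.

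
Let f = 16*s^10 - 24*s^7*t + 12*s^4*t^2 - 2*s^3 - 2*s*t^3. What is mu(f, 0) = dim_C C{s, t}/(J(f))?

7

The Hessian of f at 0 has rank 0. Corank 2; j^3 = -2*s^3 is a perfect cube, so E-series; the 4-jet and mu = 7 give E_7.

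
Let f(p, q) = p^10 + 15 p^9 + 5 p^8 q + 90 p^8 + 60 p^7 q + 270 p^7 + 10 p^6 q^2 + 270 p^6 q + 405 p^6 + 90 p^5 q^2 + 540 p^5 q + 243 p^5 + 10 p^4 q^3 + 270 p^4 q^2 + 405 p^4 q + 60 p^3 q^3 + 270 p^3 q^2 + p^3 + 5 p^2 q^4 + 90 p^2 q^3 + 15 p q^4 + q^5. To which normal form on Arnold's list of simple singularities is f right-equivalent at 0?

The Hessian of f at 0 is [[0, 0], [0, 0]] with rank 0, so corank 2. A Groebner basis of the Jacobian ideal J(f) in C{p,q} is {q^5, p*q^3 + q^4/12, p^2}; counting standard monomials gives mu = 8. Corank 2; j^3 = p^3 is a perfect cube, so E-series; the 5-jet and mu = 8 give E_8.

E_{8}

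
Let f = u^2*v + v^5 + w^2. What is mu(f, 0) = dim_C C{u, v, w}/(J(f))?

The Hessian of f at 0 is [[0, 0, 0], [0, 0, 0], [0, 0, 2]] with rank 1, so corank 2. A Groebner basis of the Jacobian ideal J(f) in C{u,v,w} is {u^2/5 + v^4, u^3, u*v, w}; counting standard monomials gives mu = 6. Corank 2; j^3 = u^2*v has shape L^2 M (L != M), so D-series; mu = 6 gives D_6.

6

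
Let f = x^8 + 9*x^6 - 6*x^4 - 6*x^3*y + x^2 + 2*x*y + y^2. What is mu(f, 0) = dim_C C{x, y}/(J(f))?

The Hessian of f at 0 has rank 1. Corank 1: A-series; mu = 7 gives A_7.

7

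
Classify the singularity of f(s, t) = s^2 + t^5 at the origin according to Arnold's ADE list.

A_{4}

The Hessian of f at 0 has rank 1. Corank 1: A-series; mu = 4 gives A_4.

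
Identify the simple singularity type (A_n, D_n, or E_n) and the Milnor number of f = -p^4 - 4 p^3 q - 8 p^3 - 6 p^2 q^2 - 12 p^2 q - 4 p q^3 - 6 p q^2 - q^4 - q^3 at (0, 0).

The Hessian of f at 0 has rank 0. Corank 2; j^3 = -(2*p + q)^3 is a perfect cube, so E-series; the 4-jet and mu = 6 give E_6.

Type E_{6}, Milnor number mu = 6.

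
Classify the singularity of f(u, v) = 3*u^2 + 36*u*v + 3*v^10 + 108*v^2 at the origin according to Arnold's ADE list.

A_9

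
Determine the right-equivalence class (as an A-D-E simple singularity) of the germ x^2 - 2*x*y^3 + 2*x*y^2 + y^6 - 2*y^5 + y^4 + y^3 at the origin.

The Hessian of f at 0 has rank 1. Corank 1: A-series; mu = 2 gives A_2.

A2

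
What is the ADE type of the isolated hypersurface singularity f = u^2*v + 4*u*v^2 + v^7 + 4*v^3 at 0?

The Hessian of f at 0 has rank 0. Corank 2; j^3 = v*(u + 2*v)^2 has shape L^2 M (L != M), so D-series; mu = 8 gives D_8.

D_8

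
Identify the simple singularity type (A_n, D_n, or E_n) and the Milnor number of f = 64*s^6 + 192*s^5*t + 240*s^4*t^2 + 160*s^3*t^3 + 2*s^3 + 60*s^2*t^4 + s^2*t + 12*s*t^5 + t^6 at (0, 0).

Type D7, Milnor number mu = 7.

The Hessian of f at 0 has rank 0. Corank 2; j^3 = s^2*(2*s + t) has shape L^2 M (L != M), so D-series; mu = 7 gives D_7.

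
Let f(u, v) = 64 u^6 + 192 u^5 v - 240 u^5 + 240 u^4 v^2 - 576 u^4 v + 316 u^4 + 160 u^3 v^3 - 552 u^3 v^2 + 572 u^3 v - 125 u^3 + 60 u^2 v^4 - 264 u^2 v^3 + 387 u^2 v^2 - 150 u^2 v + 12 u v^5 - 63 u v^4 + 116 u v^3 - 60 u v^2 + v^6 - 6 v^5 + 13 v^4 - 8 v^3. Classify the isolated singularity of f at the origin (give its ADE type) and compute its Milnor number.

Type E_{6}, Milnor number mu = 6.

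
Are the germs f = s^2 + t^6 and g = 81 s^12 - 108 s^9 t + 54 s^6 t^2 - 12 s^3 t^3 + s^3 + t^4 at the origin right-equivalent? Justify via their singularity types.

No.

The Hessian of f at 0 is [[2, 0], [0, 0]] with rank 1, so corank 1. A Groebner basis of the Jacobian ideal J(f) in C{s,t} is {t^5, s}; counting standard monomials gives mu = 5. Corank 1: A-series; mu = 5 gives A_5. The Hessian of g at 0 is [[0, 0], [0, 0]] with rank 0, so corank 2. A Groebner basis of the Jacobian ideal J(g) in C{s,t} is {t^3, s^2}; counting standard monomials gives mu = 6. Corank 2; j^3 = s^3 is a perfect cube, so E-series; the 4-jet and mu = 6 give E_6. f is A_5 but g is E_6, hence not right-equivalent.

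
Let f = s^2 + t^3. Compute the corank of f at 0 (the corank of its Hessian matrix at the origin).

1

Hessian at 0 has rank 1.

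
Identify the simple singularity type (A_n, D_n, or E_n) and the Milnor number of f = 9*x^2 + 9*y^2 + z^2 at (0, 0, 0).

The Hessian of f at 0 has rank 3. Corank 0: nondegenerate Morse point, so A_1.

Type A_{1}, Milnor number mu = 1.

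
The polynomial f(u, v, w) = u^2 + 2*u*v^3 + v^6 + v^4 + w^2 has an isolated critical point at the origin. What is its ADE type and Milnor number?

Type A_3, Milnor number mu = 3.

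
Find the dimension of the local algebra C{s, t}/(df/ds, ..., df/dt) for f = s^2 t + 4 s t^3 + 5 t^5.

6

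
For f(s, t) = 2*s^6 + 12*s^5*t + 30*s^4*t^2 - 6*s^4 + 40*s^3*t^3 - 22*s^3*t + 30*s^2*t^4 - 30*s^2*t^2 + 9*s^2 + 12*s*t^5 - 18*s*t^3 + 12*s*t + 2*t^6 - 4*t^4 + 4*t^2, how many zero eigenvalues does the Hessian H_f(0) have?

1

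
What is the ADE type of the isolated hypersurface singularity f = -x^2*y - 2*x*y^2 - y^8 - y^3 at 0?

D9

The Hessian of f at 0 has rank 0. Corank 2; j^3 = -y*(x + y)^2 has shape L^2 M (L != M), so D-series; mu = 9 gives D_9.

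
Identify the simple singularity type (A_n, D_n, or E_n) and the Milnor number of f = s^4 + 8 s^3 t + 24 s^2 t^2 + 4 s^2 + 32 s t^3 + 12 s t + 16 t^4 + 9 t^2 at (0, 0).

Type A_{3}, Milnor number mu = 3.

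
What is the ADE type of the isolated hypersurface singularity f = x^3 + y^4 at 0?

The Hessian of f at 0 is [[0, 0], [0, 0]] with rank 0, so corank 2. A Groebner basis of the Jacobian ideal J(f) in C{x,y} is {y^3, x^2}; counting standard monomials gives mu = 6. Corank 2; j^3 = x^3 is a perfect cube, so E-series; the 4-jet and mu = 6 give E_6.

E6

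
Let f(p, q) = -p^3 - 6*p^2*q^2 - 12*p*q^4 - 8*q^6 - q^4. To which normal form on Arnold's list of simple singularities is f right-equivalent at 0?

The Hessian of f at 0 is [[0, 0], [0, 0]] with rank 0, so corank 2. A Groebner basis of the Jacobian ideal J(f) in C{p,q} is {p^3, p^2*q, p^2/4 + p*q^2, q^3}; counting standard monomials gives mu = 6. Corank 2; j^3 = -p^3 is a perfect cube, so E-series; the 4-jet and mu = 6 give E_6.

E_{6}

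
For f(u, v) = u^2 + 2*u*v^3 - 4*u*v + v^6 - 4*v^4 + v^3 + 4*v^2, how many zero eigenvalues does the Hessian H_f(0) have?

1

Hessian at 0 has rank 1.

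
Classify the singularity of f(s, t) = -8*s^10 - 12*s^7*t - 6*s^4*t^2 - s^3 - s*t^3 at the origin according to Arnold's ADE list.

The Hessian of f at 0 has rank 0. Corank 2; j^3 = -s^3 is a perfect cube, so E-series; the 4-jet and mu = 7 give E_7.

E7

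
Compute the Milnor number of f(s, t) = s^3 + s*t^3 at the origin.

The Hessian of f at 0 is [[0, 0], [0, 0]] with rank 0, so corank 2. A Groebner basis of the Jacobian ideal J(f) in C{s,t} is {s^3, s*t^2, 3*s^2 + t^3}; counting standard monomials gives mu = 7. Corank 2; j^3 = s^3 is a perfect cube, so E-series; the 4-jet and mu = 7 give E_7.

7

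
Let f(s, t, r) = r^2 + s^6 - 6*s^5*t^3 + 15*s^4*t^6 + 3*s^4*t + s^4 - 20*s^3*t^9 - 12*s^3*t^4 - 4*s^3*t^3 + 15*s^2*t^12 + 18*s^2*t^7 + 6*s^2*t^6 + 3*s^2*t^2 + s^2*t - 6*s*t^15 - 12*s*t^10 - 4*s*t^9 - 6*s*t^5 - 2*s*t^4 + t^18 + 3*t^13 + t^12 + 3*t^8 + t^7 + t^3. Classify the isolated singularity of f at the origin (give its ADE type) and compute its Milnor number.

The Hessian of f at 0 is [[0, 0, 0], [0, 0, 0], [0, 0, 2]] with rank 1, so corank 2. A Groebner basis of the Jacobian ideal J(f) in C{s,t,r} is {t^3, s^2 + 3*t^2, s*t, r}; counting standard monomials gives mu = 4. Corank 2; j^3 = t*(s^2 + t^2) splits into three distinct lines over C (the quadratic factor has nonzero discriminant), so D_4.

Type D_4, Milnor number mu = 4.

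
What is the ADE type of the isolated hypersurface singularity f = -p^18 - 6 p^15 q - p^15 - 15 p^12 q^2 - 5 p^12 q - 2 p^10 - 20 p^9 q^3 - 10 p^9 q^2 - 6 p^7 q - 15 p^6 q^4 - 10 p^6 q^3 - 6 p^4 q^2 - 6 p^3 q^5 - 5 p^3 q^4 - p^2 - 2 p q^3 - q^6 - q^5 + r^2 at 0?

The Hessian of f at 0 has rank 2. Corank 1: A-series; mu = 4 gives A_4.

A4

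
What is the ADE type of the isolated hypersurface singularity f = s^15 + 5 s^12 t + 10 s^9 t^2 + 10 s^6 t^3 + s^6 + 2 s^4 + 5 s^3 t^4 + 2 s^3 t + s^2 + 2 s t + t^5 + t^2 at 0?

The Hessian of f at 0 has rank 1. Corank 1: A-series; mu = 4 gives A_4.

A_{4}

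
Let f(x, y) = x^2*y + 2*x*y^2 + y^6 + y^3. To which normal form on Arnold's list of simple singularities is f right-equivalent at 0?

D_{7}

The Hessian of f at 0 is [[0, 0], [0, 0]] with rank 0, so corank 2. A Groebner basis of the Jacobian ideal J(f) in C{x,y} is {x^2/6 + y^5 - y^2/6, x^3 + y^3, x*y + y^2}; counting standard monomials gives mu = 7. Corank 2; j^3 = y*(x + y)^2 has shape L^2 M (L != M), so D-series; mu = 7 gives D_7.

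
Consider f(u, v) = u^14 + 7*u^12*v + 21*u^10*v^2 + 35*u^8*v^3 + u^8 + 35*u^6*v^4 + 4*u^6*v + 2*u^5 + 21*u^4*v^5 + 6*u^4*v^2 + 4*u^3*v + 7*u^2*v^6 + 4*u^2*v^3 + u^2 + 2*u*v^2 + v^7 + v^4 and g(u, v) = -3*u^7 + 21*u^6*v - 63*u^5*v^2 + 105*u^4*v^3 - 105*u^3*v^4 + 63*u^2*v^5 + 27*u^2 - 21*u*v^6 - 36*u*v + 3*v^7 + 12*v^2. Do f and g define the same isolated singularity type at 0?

The Hessian of f at 0 is [[2, 0], [0, 0]] with rank 1, so corank 1. A Groebner basis of the Jacobian ideal J(f) in C{u,v} is {u^3, u^2*v + u/2 + v^2/2, u^2 + u*v^2, u*v + v^3}; counting standard monomials gives mu = 6. Corank 1: A-series; mu = 6 gives A_6. The Hessian of g at 0 is [[54, -36], [-36, 24]] with rank 1, so corank 1. A Groebner basis of the Jacobian ideal J(g) in C{u,v} is {v^6, u - 2*v/3}; counting standard monomials gives mu = 6. Corank 1: A-series; mu = 6 gives A_6. Both have type A_6, hence right-equivalent.

Yes.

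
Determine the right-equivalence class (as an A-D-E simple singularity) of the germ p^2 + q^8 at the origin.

A_{7}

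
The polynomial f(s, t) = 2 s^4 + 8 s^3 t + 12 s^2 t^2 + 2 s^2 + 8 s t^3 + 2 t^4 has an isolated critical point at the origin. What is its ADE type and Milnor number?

The Hessian of f at 0 has rank 1. Corank 1: A-series; mu = 3 gives A_3.

Type A_3, Milnor number mu = 3.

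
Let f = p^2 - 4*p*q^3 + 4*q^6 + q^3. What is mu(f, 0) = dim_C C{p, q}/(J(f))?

The Hessian of f at 0 has rank 1. Corank 1: A-series; mu = 2 gives A_2.

2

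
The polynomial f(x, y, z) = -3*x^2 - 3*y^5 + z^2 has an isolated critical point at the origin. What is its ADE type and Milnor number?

Type A_4, Milnor number mu = 4.

The Hessian of f at 0 has rank 2. Corank 1: A-series; mu = 4 gives A_4.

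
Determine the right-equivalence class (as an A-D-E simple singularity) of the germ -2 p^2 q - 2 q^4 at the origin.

The Hessian of f at 0 has rank 0. Corank 2; j^3 = -2*p^2*q has shape L^2 M (L != M), so D-series; mu = 5 gives D_5.

D5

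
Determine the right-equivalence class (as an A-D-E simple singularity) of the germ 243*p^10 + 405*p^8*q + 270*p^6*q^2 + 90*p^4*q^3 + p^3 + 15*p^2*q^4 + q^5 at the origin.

The Hessian of f at 0 has rank 0. Corank 2; j^3 = p^3 is a perfect cube, so E-series; the 5-jet and mu = 8 give E_8.

E8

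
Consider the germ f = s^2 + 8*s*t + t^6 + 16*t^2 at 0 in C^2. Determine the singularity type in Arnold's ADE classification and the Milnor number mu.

Type A_5, Milnor number mu = 5.

The Hessian of f at 0 has rank 1. Corank 1: A-series; mu = 5 gives A_5.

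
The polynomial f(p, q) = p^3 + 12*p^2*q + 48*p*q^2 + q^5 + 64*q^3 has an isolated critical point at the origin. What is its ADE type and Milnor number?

The Hessian of f at 0 is [[0, 0], [0, 0]] with rank 0, so corank 2. A Groebner basis of the Jacobian ideal J(f) in C{p,q} is {q^4, p^2 + 8*p*q + 16*q^2}; counting standard monomials gives mu = 8. Corank 2; j^3 = (p + 4*q)^3 is a perfect cube, so E-series; the 5-jet and mu = 8 give E_8.

Type E8, Milnor number mu = 8.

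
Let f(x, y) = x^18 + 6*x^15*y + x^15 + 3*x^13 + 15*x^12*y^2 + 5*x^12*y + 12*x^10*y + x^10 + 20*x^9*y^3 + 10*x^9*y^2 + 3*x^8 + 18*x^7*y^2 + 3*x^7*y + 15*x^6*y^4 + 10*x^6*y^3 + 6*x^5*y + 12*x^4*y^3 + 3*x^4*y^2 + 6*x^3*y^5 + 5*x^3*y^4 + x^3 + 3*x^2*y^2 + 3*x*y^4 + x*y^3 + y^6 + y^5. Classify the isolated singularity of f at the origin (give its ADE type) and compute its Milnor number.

The Hessian of f at 0 has rank 0. Corank 2; j^3 = x^3 is a perfect cube, so E-series; the 4-jet and mu = 7 give E_7.

Type E_7, Milnor number mu = 7.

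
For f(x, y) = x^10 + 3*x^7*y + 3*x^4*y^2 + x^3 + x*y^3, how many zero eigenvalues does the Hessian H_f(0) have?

Hessian at 0 has rank 0.

2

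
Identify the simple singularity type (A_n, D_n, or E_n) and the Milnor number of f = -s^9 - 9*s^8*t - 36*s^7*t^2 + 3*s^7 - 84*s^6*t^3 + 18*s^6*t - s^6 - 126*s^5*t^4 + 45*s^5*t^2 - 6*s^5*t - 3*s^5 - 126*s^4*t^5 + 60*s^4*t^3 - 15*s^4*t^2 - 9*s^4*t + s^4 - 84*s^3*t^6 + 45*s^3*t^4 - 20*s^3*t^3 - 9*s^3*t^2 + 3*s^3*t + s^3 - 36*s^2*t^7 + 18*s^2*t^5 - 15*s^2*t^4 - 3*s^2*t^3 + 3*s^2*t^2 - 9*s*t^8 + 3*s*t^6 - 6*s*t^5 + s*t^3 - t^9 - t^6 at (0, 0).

Type E_{7}, Milnor number mu = 7.

The Hessian of f at 0 has rank 0. Corank 2; j^3 = s^3 is a perfect cube, so E-series; the 4-jet and mu = 7 give E_7.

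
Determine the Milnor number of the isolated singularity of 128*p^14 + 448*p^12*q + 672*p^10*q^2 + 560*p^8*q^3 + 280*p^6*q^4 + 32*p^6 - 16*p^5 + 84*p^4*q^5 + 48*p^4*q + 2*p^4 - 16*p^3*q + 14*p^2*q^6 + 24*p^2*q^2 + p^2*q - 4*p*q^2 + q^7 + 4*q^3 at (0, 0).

8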